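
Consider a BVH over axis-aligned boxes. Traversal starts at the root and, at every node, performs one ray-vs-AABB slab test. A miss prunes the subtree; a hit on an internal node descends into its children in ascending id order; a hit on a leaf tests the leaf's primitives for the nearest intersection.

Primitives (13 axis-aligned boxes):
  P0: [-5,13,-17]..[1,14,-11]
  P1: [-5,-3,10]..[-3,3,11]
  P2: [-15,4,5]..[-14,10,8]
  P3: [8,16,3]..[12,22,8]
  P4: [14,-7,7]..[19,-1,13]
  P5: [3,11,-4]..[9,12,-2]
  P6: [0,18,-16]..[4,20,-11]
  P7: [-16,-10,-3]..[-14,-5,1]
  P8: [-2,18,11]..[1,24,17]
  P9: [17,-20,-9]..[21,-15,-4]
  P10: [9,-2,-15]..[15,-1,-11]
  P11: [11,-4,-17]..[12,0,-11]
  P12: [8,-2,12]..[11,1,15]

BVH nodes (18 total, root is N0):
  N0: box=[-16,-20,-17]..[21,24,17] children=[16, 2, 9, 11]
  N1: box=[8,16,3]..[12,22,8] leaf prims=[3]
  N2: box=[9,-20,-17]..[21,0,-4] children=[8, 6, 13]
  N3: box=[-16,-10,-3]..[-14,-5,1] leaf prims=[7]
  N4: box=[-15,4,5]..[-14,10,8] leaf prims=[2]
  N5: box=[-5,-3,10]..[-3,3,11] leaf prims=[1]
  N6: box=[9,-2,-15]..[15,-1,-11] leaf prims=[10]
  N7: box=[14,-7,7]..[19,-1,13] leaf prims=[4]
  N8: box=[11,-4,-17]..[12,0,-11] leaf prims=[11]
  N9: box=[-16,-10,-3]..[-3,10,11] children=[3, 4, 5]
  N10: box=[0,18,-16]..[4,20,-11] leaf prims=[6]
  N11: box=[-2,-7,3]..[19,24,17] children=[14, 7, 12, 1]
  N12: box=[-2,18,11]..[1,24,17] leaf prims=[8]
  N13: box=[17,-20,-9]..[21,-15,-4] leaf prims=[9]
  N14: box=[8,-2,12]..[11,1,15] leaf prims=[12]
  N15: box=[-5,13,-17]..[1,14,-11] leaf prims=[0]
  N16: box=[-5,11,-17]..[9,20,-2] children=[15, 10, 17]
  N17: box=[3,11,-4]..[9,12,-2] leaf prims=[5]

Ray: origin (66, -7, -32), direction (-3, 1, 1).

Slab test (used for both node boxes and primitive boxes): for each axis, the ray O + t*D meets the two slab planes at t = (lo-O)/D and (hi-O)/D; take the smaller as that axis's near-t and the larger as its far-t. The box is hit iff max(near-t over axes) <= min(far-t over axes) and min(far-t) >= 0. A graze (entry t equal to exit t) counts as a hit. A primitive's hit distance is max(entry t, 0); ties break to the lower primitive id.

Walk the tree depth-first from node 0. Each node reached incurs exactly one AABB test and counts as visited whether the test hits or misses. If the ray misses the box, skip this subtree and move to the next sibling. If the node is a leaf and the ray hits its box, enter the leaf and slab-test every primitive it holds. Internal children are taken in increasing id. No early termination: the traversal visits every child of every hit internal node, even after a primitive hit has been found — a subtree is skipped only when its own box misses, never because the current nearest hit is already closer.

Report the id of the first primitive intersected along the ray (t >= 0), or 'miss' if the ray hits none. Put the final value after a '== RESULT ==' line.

Walk:
N0 x:[15,82/3] y:[-13,31] z:[15,49] -> hit [15,82/3], descend [2, 9, 11, 16]
  N2 x:[15,19] y:[-13,7] z:[15,28] -> miss, prune
  N9 x:[23,82/3] y:[-3,17] z:[29,43] -> miss, prune
  N11 x:[47/3,68/3] y:[0,31] z:[35,49] -> miss, prune
  N16 x:[19,71/3] y:[18,27] z:[15,30] -> hit [19,71/3], descend [10, 15, 17]
    N10 x:[62/3,22] y:[25,27] z:[16,21] -> miss, prune
    N15 x:[65/3,71/3] y:[20,21] z:[15,21] -> miss, prune
    N17 x:[19,21] y:[18,19] z:[28,30] -> miss, prune

order=[0, 2, 9, 11, 16, 10, 15, 17]  |boxes|=8  |leaves|=0  hit=miss

== RESULT ==
miss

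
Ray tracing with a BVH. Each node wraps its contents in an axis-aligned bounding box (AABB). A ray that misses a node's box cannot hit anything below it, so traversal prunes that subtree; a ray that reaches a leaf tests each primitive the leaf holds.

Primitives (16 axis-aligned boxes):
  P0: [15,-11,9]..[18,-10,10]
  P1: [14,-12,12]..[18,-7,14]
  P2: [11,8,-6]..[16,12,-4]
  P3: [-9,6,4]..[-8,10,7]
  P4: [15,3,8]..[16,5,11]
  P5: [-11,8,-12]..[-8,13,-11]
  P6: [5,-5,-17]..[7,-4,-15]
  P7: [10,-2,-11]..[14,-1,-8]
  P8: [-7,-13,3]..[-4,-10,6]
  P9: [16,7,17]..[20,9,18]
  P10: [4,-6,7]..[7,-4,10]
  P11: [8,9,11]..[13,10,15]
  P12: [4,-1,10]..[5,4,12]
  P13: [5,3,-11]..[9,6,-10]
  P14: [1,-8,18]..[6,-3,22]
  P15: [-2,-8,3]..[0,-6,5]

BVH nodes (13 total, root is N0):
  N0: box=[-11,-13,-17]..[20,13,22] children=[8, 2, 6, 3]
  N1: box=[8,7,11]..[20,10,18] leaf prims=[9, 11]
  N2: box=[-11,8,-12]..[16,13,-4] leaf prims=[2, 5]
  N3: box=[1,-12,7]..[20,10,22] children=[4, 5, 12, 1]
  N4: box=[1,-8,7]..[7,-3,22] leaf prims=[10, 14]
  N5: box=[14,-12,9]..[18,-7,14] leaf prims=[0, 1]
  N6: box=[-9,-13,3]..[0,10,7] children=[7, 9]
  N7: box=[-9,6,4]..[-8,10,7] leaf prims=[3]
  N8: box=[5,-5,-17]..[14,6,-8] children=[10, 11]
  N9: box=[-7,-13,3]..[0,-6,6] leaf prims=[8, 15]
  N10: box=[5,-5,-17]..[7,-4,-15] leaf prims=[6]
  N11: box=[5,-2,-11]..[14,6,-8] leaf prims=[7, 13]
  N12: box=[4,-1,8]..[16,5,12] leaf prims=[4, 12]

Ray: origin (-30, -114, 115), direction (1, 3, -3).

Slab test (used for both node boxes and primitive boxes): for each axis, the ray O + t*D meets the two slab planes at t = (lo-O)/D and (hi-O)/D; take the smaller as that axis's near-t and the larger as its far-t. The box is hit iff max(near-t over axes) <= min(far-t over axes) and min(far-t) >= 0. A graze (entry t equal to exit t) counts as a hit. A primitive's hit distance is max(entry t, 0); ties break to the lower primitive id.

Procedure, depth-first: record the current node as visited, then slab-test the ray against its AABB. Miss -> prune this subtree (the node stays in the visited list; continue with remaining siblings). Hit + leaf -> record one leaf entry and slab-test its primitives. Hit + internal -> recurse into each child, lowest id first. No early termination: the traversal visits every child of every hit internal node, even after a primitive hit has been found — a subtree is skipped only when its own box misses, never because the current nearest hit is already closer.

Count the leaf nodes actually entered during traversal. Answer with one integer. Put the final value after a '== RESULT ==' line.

Traverse from the root:
N0 x:[19,50] y:[101/3,127/3] z:[31,44] -> hit [101/3,127/3], descend [2, 3, 6, 8]
  N2 x:[19,46] y:[122/3,127/3] z:[119/3,127/3] -> hit [122/3,127/3] leaf, test {P2(miss), P5(miss)}
  N3 x:[31,50] y:[34,124/3] z:[31,36] -> hit [34,36], descend [1, 4, 5, 12]
    N1 x:[38,50] y:[121/3,124/3] z:[97/3,104/3] -> miss, prune
    N4 x:[31,37] y:[106/3,37] z:[31,36] -> hit [106/3,36] leaf, test {P10@t=36, P14(miss)}
    N5 x:[44,48] y:[34,107/3] z:[101/3,106/3] -> miss, prune
    N12 x:[34,46] y:[113/3,119/3] z:[103/3,107/3] -> miss, prune
  N6 x:[21,30] y:[101/3,124/3] z:[36,112/3] -> miss, prune
  N8 x:[35,44] y:[109/3,40] z:[41,44] -> miss, prune

Visited [0, 2, 3, 1, 4, 5, 12, 6, 8]. Tests: 9 box, 2 leaf. Nearest: P10.

== RESULT ==
2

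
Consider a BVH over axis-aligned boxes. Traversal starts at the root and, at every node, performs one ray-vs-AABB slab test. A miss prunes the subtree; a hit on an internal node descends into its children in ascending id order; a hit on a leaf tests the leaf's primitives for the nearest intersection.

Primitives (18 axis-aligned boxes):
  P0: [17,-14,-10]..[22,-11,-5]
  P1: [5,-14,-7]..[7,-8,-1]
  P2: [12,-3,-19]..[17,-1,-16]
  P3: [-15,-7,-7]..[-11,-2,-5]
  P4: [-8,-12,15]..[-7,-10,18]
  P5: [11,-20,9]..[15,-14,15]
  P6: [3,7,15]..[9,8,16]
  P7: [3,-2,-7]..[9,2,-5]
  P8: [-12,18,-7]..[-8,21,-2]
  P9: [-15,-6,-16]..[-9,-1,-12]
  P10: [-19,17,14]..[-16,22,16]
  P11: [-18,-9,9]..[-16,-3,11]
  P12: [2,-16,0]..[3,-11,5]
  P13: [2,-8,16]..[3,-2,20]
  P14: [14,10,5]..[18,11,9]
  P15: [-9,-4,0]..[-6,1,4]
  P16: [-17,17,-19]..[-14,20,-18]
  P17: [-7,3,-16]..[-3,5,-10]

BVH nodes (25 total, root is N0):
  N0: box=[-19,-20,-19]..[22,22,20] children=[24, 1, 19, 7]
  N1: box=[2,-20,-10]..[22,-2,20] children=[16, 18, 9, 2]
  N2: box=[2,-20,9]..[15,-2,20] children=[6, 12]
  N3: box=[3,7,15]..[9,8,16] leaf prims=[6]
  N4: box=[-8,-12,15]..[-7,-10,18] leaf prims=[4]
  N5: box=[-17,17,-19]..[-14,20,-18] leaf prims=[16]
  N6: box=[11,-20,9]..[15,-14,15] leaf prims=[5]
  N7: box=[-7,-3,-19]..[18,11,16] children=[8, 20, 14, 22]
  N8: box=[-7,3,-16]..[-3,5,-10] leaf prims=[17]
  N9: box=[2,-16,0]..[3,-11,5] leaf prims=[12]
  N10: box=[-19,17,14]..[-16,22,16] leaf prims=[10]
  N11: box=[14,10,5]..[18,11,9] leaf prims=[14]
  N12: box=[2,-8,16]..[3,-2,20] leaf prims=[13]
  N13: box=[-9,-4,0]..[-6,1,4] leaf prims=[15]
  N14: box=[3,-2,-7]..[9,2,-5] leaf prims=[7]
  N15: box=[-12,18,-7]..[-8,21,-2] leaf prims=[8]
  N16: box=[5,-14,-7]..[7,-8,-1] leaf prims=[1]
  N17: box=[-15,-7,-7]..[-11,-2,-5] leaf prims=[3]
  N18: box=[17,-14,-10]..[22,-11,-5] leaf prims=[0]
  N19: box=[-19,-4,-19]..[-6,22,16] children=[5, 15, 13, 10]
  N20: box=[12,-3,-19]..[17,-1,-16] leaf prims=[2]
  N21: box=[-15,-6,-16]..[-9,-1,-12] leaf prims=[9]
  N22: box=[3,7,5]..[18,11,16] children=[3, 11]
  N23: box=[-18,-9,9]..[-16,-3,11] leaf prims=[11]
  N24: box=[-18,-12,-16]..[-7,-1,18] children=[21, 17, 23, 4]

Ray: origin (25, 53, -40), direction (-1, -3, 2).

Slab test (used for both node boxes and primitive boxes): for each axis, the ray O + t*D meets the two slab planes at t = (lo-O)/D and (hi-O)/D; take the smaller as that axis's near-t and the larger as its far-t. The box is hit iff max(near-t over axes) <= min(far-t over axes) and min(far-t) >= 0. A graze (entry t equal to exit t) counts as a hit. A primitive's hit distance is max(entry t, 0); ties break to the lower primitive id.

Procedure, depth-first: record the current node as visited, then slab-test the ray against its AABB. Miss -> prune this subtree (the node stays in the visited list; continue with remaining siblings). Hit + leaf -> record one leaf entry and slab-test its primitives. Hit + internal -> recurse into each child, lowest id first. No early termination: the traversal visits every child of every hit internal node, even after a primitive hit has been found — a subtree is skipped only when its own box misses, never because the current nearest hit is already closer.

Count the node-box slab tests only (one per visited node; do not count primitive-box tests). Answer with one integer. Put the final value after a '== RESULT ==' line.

Trace the traversal:
N0 x:[3,44] y:[31/3,73/3] z:[21/2,30] -> hit [21/2,73/3], descend [1, 7, 19, 24]
  N1 x:[3,23] y:[55/3,73/3] z:[15,30] -> hit [55/3,23], descend [2, 9, 16, 18]
    N2 x:[10,23] y:[55/3,73/3] z:[49/2,30] -> miss, prune
    N9 x:[22,23] y:[64/3,23] z:[20,45/2] -> hit [22,45/2] leaf, test {P12@t=22}
    N16 x:[18,20] y:[61/3,67/3] z:[33/2,39/2] -> miss, prune
    N18 x:[3,8] y:[64/3,67/3] z:[15,35/2] -> miss, prune
  N7 x:[7,32] y:[14,56/3] z:[21/2,28] -> hit [14,56/3], descend [8, 14, 20, 22]
    N8 x:[28,32] y:[16,50/3] z:[12,15] -> miss, prune
    N14 x:[16,22] y:[17,55/3] z:[33/2,35/2] -> hit [17,35/2] leaf, test {P7@t=17}
    N20 x:[8,13] y:[18,56/3] z:[21/2,12] -> miss, prune
    N22 x:[7,22] y:[14,46/3] z:[45/2,28] -> miss, prune
  N19 x:[31,44] y:[31/3,19] z:[21/2,28] -> miss, prune
  N24 x:[32,43] y:[18,65/3] z:[12,29] -> miss, prune

13 AABB tests over nodes [0, 1, 2, 9, 16, 18, 7, 8, 14, 20, 22, 19, 24]; 2 leaves entered; closest P7.

== RESULT ==
13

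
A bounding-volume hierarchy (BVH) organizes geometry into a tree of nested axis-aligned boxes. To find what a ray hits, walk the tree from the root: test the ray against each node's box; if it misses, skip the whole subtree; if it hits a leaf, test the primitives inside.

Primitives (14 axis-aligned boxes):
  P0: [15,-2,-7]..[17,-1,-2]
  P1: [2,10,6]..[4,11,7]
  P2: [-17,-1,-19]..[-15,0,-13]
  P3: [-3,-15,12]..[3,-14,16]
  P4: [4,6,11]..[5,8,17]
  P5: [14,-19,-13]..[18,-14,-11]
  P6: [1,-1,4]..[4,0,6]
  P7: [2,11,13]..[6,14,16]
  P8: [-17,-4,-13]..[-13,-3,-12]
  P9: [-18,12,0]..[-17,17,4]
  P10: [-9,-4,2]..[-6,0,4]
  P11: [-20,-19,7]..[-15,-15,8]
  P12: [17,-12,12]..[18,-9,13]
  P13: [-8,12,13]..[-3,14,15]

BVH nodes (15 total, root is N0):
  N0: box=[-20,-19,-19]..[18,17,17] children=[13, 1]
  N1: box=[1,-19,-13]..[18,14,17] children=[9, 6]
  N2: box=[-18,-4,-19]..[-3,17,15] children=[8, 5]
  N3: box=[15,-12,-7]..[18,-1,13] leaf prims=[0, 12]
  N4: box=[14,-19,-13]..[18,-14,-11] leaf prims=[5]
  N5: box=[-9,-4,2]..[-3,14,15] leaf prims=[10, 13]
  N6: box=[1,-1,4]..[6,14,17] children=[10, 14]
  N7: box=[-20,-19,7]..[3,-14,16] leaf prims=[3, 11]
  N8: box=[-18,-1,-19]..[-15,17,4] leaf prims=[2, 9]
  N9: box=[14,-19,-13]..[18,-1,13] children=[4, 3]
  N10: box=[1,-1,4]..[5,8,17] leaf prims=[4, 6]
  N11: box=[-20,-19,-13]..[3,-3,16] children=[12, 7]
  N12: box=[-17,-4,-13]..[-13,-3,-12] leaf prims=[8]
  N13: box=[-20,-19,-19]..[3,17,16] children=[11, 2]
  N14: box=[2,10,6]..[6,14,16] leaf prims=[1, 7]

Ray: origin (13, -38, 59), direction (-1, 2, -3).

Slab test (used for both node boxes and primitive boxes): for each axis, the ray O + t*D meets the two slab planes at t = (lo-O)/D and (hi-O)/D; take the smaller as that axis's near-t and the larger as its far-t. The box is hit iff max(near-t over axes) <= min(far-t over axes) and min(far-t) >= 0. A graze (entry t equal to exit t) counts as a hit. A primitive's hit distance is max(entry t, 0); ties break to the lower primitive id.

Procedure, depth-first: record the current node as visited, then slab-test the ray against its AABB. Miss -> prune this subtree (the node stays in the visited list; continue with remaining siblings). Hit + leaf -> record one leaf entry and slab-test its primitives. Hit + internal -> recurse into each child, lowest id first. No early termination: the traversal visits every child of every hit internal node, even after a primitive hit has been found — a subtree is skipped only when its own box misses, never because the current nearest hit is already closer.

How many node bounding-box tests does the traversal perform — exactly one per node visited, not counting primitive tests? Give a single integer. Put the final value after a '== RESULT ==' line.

Walk:
N0 x:[-5,33] y:[19/2,55/2] z:[14,26] -> hit [14,26], descend [1, 13]
  N1 x:[-5,12] y:[19/2,26] z:[14,24] -> miss, prune
  N13 x:[10,33] y:[19/2,55/2] z:[43/3,26] -> hit [43/3,26], descend [2, 11]
    N2 x:[16,31] y:[17,55/2] z:[44/3,26] -> hit [17,26], descend [5, 8]
      N5 x:[16,22] y:[17,26] z:[44/3,19] -> hit [17,19] leaf, test {P10@t=19, P13(miss)}
      N8 x:[28,31] y:[37/2,55/2] z:[55/3,26] -> miss, prune
    N11 x:[10,33] y:[19/2,35/2] z:[43/3,24] -> hit [43/3,35/2], descend [7, 12]
      N7 x:[10,33] y:[19/2,12] z:[43/3,52/3] -> miss, prune
      N12 x:[26,30] y:[17,35/2] z:[71/3,24] -> miss, prune

9 AABB tests over nodes [0, 1, 13, 2, 5, 8, 11, 7, 12]; 1 leaf entered; closest P10.

== RESULT ==
9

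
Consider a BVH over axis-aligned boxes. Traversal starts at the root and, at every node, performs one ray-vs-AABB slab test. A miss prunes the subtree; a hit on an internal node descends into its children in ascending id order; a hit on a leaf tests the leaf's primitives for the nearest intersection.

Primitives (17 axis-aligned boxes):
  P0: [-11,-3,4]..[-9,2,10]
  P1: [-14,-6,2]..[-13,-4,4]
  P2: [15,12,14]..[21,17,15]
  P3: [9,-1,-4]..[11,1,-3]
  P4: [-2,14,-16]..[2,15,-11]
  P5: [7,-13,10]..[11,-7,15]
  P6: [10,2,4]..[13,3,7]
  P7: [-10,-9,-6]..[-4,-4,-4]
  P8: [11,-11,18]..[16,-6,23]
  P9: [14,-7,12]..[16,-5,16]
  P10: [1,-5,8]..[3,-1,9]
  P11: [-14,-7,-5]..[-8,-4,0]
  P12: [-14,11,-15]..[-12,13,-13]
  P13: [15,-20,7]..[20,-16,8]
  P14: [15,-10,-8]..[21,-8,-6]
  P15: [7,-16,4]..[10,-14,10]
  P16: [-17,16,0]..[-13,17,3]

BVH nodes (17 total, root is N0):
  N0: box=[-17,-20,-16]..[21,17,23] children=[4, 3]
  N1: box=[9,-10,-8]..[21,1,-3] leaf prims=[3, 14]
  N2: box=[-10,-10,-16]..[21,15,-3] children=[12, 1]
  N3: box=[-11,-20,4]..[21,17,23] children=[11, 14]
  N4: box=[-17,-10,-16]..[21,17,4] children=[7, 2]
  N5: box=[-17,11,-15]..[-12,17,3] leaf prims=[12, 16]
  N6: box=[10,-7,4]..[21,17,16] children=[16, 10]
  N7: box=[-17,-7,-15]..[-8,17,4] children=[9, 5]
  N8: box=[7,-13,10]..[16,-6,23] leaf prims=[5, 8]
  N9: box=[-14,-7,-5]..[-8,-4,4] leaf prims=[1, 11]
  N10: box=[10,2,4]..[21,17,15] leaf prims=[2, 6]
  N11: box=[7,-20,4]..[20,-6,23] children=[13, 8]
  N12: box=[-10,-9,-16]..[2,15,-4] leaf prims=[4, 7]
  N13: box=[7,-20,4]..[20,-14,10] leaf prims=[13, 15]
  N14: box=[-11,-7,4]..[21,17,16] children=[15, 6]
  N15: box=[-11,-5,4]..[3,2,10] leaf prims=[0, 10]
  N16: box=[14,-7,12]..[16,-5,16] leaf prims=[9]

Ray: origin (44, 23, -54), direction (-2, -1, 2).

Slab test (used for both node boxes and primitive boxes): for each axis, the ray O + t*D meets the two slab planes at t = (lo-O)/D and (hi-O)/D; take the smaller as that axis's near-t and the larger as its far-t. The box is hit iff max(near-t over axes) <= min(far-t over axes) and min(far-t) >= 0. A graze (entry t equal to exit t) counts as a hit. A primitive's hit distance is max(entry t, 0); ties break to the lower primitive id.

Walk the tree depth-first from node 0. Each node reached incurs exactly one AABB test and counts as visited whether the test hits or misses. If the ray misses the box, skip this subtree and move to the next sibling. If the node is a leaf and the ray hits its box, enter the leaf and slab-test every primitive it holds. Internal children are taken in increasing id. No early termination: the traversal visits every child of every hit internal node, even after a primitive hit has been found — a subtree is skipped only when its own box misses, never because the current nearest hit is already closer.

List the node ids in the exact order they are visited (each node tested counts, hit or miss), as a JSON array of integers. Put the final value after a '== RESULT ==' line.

Traverse from the root:
N0 x:[23/2,61/2] y:[6,43] z:[19,77/2] -> hit [19,61/2], descend [3, 4]
  N3 x:[23/2,55/2] y:[6,43] z:[29,77/2] -> miss, prune
  N4 x:[23/2,61/2] y:[6,33] z:[19,29] -> hit [19,29], descend [2, 7]
    N2 x:[23/2,27] y:[8,33] z:[19,51/2] -> hit [19,51/2], descend [1, 12]
      N1 x:[23/2,35/2] y:[22,33] z:[23,51/2] -> miss, prune
      N12 x:[21,27] y:[8,32] z:[19,25] -> hit [21,25] leaf, test {P4(miss), P7(miss)}
    N7 x:[26,61/2] y:[6,30] z:[39/2,29] -> hit [26,29], descend [5, 9]
      N5 x:[28,61/2] y:[6,12] z:[39/2,57/2] -> miss, prune
      N9 x:[26,29] y:[27,30] z:[49/2,29] -> hit [27,29] leaf, test {P1@t=57/2, P11@t=27}

order=[0, 3, 4, 2, 1, 12, 7, 5, 9]  |boxes|=9  |leaves|=2  hit=P11

== RESULT ==
[0, 3, 4, 2, 1, 12, 7, 5, 9]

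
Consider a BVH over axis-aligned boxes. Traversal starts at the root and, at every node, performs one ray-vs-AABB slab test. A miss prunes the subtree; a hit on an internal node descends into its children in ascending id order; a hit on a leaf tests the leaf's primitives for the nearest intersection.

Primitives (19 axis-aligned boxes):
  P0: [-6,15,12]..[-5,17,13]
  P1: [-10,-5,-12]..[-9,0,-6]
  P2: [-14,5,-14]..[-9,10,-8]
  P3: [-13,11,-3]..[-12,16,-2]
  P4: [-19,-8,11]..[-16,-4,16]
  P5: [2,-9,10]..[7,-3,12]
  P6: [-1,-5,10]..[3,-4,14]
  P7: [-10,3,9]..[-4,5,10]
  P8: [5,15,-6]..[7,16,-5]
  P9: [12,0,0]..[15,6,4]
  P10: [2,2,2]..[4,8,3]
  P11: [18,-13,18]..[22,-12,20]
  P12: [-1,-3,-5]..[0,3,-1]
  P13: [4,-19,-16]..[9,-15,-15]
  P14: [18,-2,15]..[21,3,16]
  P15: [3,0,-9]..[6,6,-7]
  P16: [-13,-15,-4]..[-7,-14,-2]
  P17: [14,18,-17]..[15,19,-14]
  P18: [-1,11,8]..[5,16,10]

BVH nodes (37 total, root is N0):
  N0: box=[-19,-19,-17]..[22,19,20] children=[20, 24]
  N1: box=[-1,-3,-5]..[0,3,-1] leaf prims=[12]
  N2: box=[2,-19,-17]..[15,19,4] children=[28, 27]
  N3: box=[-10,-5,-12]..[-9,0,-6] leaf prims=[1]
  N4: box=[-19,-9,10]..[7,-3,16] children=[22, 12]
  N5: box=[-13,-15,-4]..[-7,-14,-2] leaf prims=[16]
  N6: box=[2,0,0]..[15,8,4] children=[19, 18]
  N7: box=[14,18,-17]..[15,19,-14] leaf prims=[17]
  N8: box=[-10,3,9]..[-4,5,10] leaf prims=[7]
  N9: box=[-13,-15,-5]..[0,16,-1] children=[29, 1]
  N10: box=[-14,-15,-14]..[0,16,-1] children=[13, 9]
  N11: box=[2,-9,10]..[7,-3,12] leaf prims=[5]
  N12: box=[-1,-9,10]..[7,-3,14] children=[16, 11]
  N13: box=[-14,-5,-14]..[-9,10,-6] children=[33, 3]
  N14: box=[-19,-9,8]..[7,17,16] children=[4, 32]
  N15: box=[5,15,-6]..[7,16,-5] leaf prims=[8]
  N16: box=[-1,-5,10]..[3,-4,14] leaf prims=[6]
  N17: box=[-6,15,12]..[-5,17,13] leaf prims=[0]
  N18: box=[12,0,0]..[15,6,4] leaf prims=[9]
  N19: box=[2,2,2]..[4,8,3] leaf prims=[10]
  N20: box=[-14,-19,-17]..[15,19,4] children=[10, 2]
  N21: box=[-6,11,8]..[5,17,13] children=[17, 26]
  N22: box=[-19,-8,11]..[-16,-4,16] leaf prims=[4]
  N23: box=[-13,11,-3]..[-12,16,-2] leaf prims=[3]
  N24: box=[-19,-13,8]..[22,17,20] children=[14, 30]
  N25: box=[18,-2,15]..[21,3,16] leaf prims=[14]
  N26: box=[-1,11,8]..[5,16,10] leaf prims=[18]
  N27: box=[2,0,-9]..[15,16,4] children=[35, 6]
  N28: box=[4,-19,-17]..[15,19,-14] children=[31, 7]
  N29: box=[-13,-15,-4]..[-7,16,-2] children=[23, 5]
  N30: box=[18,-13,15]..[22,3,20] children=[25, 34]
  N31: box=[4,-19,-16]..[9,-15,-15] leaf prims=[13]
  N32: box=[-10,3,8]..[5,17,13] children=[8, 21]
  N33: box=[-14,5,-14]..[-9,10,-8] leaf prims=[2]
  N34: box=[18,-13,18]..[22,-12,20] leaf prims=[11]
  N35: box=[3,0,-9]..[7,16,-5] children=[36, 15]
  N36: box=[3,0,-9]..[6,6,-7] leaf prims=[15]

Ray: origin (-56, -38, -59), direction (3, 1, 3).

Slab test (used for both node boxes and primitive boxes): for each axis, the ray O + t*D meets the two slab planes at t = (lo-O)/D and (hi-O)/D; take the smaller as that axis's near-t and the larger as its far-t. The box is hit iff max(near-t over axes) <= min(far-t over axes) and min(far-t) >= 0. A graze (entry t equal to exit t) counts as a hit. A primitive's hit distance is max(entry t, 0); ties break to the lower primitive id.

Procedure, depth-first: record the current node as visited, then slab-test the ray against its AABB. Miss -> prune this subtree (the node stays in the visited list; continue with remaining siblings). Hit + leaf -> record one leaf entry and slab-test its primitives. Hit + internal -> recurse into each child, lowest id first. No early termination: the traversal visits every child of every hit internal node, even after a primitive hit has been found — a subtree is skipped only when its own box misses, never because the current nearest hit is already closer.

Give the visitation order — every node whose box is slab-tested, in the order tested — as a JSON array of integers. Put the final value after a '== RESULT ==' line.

Traverse from the root:
N0 x:[37/3,26] y:[19,57] z:[14,79/3] -> hit [19,26], descend [20, 24]
  N20 x:[14,71/3] y:[19,57] z:[14,21] -> hit [19,21], descend [2, 10]
    N2 x:[58/3,71/3] y:[19,57] z:[14,21] -> hit [58/3,21], descend [27, 28]
      N27 x:[58/3,71/3] y:[38,54] z:[50/3,21] -> miss, prune
      N28 x:[20,71/3] y:[19,57] z:[14,15] -> miss, prune
    N10 x:[14,56/3] y:[23,54] z:[15,58/3] -> miss, prune
  N24 x:[37/3,26] y:[25,55] z:[67/3,79/3] -> hit [25,26], descend [14, 30]
    N14 x:[37/3,21] y:[29,55] z:[67/3,25] -> miss, prune
    N30 x:[74/3,26] y:[25,41] z:[74/3,79/3] -> hit [25,26], descend [25, 34]
      N25 x:[74/3,77/3] y:[36,41] z:[74/3,25] -> miss, prune
      N34 x:[74/3,26] y:[25,26] z:[77/3,79/3] -> hit [77/3,26] leaf, test {P11@t=77/3}

Summary -> nodes [0, 20, 2, 27, 28, 10, 24, 14, 30, 25, 34]; box-tests=11; leaf-entries=1; first=P11

== RESULT ==
[0, 20, 2, 27, 28, 10, 24, 14, 30, 25, 34]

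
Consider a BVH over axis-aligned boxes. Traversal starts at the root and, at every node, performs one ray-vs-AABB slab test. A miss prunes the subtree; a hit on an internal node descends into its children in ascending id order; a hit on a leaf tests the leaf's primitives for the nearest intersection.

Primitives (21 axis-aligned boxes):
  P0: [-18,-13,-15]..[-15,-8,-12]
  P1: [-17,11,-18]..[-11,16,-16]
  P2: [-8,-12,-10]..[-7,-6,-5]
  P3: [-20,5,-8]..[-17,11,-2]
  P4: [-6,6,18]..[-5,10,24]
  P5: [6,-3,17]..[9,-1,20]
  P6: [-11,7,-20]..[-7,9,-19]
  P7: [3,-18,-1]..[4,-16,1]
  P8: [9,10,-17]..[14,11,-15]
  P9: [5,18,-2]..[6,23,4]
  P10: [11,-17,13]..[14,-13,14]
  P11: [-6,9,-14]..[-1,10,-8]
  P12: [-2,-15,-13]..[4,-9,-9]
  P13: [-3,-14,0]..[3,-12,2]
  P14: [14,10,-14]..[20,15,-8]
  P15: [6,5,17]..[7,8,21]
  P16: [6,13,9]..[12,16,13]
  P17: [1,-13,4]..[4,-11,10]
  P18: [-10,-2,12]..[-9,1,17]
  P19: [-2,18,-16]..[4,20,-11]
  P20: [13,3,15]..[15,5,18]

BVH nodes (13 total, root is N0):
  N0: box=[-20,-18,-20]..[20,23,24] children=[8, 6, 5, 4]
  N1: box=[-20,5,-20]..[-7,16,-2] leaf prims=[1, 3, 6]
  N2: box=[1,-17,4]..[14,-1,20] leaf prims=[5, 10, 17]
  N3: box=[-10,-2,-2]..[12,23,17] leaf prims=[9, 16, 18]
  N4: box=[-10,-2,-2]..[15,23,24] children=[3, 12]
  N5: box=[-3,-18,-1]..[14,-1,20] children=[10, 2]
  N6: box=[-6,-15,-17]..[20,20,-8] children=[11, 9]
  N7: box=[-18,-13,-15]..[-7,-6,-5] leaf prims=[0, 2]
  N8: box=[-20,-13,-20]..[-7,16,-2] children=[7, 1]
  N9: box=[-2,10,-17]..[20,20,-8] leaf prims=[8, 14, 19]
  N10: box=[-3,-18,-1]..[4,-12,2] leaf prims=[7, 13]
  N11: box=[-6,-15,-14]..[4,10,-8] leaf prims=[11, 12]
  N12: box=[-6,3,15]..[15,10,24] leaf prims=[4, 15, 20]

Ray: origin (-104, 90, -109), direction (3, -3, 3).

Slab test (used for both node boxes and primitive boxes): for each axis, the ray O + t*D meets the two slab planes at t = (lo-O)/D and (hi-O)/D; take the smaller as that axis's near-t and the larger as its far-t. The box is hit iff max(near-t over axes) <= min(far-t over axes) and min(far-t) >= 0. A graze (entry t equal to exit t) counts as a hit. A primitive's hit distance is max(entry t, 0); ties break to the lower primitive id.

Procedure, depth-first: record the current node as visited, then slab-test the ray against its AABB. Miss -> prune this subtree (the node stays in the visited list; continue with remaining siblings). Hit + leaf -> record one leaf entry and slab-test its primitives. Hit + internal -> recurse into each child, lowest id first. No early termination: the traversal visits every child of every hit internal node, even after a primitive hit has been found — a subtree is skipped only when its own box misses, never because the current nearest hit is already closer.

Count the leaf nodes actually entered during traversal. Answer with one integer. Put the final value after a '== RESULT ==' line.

Walk:
N0 x:[28,124/3] y:[67/3,36] z:[89/3,133/3] -> hit [89/3,36], descend [4, 5, 6, 8]
  N4 x:[94/3,119/3] y:[67/3,92/3] z:[107/3,133/3] -> miss, prune
  N5 x:[101/3,118/3] y:[91/3,36] z:[36,43] -> hit [36,36], descend [2, 10]
    N2 x:[35,118/3] y:[91/3,107/3] z:[113/3,43] -> miss, prune
    N10 x:[101/3,36] y:[34,36] z:[36,37] -> hit [36,36] leaf, test {P7@t=36, P13(miss)}
  N6 x:[98/3,124/3] y:[70/3,35] z:[92/3,101/3] -> hit [98/3,101/3], descend [9, 11]
    N9 x:[34,124/3] y:[70/3,80/3] z:[92/3,101/3] -> miss, prune
    N11 x:[98/3,36] y:[80/3,35] z:[95/3,101/3] -> hit [98/3,101/3] leaf, test {P11(miss), P12(miss)}
  N8 x:[28,97/3] y:[74/3,103/3] z:[89/3,107/3] -> hit [89/3,97/3], descend [1, 7]
    N1 x:[28,97/3] y:[74/3,85/3] z:[89/3,107/3] -> miss, prune
    N7 x:[86/3,97/3] y:[32,103/3] z:[94/3,104/3] -> hit [32,97/3] leaf, test {P0(miss), P2(miss)}

Summary -> nodes [0, 4, 5, 2, 10, 6, 9, 11, 8, 1, 7]; box-tests=11; leaf-entries=3; first=P7

== RESULT ==
3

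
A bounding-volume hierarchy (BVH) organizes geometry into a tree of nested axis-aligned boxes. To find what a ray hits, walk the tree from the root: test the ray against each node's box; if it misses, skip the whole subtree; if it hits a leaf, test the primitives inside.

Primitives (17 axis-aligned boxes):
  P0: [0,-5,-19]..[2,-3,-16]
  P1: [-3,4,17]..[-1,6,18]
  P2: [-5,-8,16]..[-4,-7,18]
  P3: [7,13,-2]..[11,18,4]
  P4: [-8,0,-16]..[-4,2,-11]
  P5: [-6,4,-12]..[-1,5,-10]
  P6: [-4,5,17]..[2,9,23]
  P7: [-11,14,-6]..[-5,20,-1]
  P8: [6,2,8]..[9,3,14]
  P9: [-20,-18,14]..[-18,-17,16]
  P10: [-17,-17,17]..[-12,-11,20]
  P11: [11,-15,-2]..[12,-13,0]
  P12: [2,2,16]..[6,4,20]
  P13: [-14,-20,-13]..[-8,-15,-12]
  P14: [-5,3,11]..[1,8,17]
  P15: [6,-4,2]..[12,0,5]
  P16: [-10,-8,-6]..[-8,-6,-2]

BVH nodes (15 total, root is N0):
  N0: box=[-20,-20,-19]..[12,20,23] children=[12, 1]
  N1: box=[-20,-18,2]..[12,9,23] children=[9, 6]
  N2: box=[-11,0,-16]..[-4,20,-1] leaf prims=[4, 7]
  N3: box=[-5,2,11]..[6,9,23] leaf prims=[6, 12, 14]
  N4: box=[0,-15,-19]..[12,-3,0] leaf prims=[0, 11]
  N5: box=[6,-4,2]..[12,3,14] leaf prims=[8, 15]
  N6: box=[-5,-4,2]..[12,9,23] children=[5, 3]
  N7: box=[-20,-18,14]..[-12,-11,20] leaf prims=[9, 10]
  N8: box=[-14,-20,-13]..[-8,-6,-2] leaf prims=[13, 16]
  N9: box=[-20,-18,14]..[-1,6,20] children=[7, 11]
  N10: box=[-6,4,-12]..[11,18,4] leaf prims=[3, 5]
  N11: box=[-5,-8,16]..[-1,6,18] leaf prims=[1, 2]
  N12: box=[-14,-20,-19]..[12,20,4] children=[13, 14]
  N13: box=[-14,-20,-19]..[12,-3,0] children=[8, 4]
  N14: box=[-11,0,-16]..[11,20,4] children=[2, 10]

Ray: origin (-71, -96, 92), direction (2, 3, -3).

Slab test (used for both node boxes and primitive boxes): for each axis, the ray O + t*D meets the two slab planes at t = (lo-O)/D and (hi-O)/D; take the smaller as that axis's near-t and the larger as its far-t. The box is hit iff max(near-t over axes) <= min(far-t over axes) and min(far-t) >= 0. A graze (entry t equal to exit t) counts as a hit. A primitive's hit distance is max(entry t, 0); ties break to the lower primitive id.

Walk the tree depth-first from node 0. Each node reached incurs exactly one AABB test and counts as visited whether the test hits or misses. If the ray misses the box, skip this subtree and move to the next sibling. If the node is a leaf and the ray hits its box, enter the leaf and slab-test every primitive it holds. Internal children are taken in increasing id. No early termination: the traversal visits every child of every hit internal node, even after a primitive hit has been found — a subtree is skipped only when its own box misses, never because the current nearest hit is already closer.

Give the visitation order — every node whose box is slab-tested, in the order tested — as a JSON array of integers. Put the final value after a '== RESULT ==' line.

Traverse from the root:
N0 x:[51/2,83/2] y:[76/3,116/3] z:[23,37] -> hit [51/2,37], descend [1, 12]
  N1 x:[51/2,83/2] y:[26,35] z:[23,30] -> hit [26,30], descend [6, 9]
    N6 x:[33,83/2] y:[92/3,35] z:[23,30] -> miss, prune
    N9 x:[51/2,35] y:[26,34] z:[24,26] -> hit [26,26], descend [7, 11]
      N7 x:[51/2,59/2] y:[26,85/3] z:[24,26] -> hit [26,26] leaf, test {P9@t=26, P10(miss)}
      N11 x:[33,35] y:[88/3,34] z:[74/3,76/3] -> miss, prune
  N12 x:[57/2,83/2] y:[76/3,116/3] z:[88/3,37] -> hit [88/3,37], descend [13, 14]
    N13 x:[57/2,83/2] y:[76/3,31] z:[92/3,37] -> hit [92/3,31], descend [4, 8]
      N4 x:[71/2,83/2] y:[27,31] z:[92/3,37] -> miss, prune
      N8 x:[57/2,63/2] y:[76/3,30] z:[94/3,35] -> miss, prune
    N14 x:[30,41] y:[32,116/3] z:[88/3,36] -> hit [32,36], descend [2, 10]
      N2 x:[30,67/2] y:[32,116/3] z:[31,36] -> hit [32,67/2] leaf, test {P4(miss), P7(miss)}
      N10 x:[65/2,41] y:[100/3,38] z:[88/3,104/3] -> hit [100/3,104/3] leaf, test {P3(miss), P5(miss)}

Summary -> nodes [0, 1, 6, 9, 7, 11, 12, 13, 4, 8, 14, 2, 10]; box-tests=13; leaf-entries=3; first=P9

== RESULT ==
[0, 1, 6, 9, 7, 11, 12, 13, 4, 8, 14, 2, 10]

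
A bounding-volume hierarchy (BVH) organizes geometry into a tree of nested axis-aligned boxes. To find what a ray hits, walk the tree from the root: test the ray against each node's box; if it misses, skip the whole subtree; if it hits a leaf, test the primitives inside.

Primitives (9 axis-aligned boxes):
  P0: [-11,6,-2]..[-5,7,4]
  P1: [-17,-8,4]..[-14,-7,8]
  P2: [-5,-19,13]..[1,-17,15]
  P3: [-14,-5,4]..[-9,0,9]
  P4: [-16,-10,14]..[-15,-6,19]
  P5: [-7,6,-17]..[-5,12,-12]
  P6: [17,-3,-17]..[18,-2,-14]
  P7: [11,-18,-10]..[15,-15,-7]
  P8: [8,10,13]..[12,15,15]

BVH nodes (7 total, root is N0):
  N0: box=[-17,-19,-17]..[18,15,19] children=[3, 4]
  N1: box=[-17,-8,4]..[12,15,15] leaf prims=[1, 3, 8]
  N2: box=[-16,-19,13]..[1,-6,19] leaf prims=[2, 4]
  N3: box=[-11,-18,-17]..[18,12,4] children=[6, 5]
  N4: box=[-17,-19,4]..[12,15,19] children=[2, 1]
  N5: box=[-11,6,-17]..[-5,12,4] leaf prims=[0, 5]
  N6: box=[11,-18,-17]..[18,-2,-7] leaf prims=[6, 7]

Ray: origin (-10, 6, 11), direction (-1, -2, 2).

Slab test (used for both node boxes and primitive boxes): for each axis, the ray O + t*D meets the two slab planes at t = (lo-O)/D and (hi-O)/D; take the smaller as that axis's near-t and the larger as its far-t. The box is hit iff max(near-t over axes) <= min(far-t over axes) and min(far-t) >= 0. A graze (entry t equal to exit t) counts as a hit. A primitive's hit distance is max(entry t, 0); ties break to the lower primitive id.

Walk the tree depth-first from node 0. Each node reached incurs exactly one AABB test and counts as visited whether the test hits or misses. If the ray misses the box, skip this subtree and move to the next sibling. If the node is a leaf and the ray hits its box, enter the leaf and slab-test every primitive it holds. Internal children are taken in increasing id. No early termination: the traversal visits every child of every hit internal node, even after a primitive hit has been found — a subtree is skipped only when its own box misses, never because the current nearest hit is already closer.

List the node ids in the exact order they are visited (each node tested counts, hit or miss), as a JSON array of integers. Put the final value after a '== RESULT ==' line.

Trace the traversal:
N0 x:[-28,7] y:[-9/2,25/2] z:[-14,4] -> hit [-9/2,4], descend [3, 4]
  N3 x:[-28,1] y:[-3,12] z:[-14,-7/2] -> miss, prune
  N4 x:[-22,7] y:[-9/2,25/2] z:[-7/2,4] -> hit [-7/2,4], descend [1, 2]
    N1 x:[-22,7] y:[-9/2,7] z:[-7/2,2] -> hit [-7/2,2] leaf, test {P1(miss), P3(miss), P8(miss)}
    N2 x:[-11,6] y:[6,25/2] z:[1,4] -> miss, prune

Visited [0, 3, 4, 1, 2]. Tests: 5 box, 1 leaf. Nearest: miss.

== RESULT ==
[0, 3, 4, 1, 2]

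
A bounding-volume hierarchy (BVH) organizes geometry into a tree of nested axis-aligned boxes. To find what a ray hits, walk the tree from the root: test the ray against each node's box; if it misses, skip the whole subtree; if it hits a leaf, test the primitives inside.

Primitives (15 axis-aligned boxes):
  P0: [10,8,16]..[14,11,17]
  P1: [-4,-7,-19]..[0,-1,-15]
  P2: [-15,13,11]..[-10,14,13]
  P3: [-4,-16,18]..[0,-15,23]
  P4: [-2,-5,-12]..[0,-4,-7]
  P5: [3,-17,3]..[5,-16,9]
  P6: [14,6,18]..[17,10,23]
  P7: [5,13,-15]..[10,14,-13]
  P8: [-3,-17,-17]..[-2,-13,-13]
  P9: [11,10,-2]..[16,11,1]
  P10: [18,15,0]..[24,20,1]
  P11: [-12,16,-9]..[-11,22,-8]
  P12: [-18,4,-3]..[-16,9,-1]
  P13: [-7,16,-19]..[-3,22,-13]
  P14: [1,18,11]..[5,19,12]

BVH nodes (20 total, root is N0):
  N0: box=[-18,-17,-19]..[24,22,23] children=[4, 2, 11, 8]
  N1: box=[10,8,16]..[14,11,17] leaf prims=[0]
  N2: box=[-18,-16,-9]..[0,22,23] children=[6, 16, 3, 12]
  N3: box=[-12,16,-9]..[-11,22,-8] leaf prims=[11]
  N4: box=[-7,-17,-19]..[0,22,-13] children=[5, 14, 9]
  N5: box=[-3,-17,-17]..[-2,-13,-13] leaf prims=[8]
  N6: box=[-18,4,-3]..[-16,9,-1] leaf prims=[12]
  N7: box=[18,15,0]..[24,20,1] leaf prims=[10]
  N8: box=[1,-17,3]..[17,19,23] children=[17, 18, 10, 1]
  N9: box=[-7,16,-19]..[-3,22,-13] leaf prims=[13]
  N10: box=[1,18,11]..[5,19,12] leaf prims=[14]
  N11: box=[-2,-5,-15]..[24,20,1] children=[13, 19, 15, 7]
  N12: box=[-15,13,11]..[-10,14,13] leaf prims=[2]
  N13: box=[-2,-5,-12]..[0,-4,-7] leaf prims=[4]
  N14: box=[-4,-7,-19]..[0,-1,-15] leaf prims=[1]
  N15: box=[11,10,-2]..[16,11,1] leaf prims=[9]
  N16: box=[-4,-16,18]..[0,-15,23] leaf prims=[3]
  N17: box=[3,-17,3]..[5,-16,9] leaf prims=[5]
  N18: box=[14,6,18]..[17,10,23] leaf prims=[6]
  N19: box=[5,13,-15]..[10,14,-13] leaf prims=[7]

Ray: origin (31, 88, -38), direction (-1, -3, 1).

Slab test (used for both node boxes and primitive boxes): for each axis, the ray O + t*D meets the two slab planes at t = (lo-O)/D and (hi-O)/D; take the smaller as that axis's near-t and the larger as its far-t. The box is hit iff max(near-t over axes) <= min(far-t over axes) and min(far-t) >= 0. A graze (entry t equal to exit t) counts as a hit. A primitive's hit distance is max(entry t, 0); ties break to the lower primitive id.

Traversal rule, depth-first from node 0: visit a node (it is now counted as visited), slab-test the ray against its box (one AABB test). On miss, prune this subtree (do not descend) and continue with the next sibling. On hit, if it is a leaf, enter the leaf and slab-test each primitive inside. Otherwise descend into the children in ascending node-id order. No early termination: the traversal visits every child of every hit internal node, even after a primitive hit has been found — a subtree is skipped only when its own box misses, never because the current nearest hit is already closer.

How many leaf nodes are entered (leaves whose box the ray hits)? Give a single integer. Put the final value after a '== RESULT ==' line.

Traverse from the root:
N0 x:[7,49] y:[22,35] z:[19,61] -> hit [22,35], descend [2, 4, 8, 11]
  N2 x:[31,49] y:[22,104/3] z:[29,61] -> hit [31,104/3], descend [3, 6, 12, 16]
    N3 x:[42,43] y:[22,24] z:[29,30] -> miss, prune
    N6 x:[47,49] y:[79/3,28] z:[35,37] -> miss, prune
    N12 x:[41,46] y:[74/3,25] z:[49,51] -> miss, prune
    N16 x:[31,35] y:[103/3,104/3] z:[56,61] -> miss, prune
  N4 x:[31,38] y:[22,35] z:[19,25] -> miss, prune
  N8 x:[14,30] y:[23,35] z:[41,61] -> miss, prune
  N11 x:[7,33] y:[68/3,31] z:[23,39] -> hit [23,31], descend [7, 13, 15, 19]
    N7 x:[7,13] y:[68/3,73/3] z:[38,39] -> miss, prune
    N13 x:[31,33] y:[92/3,31] z:[26,31] -> hit [31,31] leaf, test {P4@t=31}
    N15 x:[15,20] y:[77/3,26] z:[36,39] -> miss, prune
    N19 x:[21,26] y:[74/3,25] z:[23,25] -> hit [74/3,25] leaf, test {P7@t=74/3}

Summary -> nodes [0, 2, 3, 6, 12, 16, 4, 8, 11, 7, 13, 15, 19]; box-tests=13; leaf-entries=2; first=P7

== RESULT ==
2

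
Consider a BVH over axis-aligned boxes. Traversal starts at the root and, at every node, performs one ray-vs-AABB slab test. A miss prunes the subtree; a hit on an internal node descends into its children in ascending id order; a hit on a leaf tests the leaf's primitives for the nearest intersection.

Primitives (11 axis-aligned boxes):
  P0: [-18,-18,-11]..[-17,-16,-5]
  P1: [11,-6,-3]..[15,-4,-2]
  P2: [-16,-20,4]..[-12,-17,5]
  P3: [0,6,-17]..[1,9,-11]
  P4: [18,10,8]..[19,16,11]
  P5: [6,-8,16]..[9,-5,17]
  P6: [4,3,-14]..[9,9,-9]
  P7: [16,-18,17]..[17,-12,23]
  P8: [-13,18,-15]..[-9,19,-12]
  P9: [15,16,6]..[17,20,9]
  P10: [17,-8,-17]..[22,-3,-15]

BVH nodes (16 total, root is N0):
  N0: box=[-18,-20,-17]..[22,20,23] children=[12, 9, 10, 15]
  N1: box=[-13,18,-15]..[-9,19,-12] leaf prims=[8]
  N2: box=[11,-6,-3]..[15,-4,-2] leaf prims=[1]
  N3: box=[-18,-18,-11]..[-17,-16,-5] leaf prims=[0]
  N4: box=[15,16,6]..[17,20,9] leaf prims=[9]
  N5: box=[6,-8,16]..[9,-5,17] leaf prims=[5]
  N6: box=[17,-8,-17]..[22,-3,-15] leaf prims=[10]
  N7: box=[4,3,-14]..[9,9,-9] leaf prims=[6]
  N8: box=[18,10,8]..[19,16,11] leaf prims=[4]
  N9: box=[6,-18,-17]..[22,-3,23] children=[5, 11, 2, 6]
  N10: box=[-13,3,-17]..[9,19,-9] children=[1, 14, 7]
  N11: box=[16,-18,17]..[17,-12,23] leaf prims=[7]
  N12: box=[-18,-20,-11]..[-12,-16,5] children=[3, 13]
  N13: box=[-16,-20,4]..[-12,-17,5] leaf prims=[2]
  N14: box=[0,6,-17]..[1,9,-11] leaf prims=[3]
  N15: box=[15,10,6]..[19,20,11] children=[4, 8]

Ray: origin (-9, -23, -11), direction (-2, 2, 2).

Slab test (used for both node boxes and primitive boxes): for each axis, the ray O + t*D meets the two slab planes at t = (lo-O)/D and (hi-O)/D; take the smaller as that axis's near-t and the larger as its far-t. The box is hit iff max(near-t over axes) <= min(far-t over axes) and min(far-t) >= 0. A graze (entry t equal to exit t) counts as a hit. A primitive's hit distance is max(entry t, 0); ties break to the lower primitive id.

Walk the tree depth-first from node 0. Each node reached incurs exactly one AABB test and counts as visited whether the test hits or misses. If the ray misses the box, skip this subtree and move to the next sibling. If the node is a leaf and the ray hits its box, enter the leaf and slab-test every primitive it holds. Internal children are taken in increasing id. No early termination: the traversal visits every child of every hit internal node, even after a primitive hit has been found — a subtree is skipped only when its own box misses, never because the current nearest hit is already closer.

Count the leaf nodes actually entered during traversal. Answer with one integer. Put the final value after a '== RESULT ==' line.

Walk:
N0 x:[-31/2,9/2] y:[3/2,43/2] z:[-3,17] -> hit [3/2,9/2], descend [9, 10, 12, 15]
  N9 x:[-31/2,-15/2] y:[5/2,10] z:[-3,17] -> miss, prune
  N10 x:[-9,2] y:[13,21] z:[-3,1] -> miss, prune
  N12 x:[3/2,9/2] y:[3/2,7/2] z:[0,8] -> hit [3/2,7/2], descend [3, 13]
    N3 x:[4,9/2] y:[5/2,7/2] z:[0,3] -> miss, prune
    N13 x:[3/2,7/2] y:[3/2,3] z:[15/2,8] -> miss, prune
  N15 x:[-14,-12] y:[33/2,43/2] z:[17/2,11] -> miss, prune

Visited [0, 9, 10, 12, 3, 13, 15]. Tests: 7 box, 0 leaf. Nearest: miss.

== RESULT ==
0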